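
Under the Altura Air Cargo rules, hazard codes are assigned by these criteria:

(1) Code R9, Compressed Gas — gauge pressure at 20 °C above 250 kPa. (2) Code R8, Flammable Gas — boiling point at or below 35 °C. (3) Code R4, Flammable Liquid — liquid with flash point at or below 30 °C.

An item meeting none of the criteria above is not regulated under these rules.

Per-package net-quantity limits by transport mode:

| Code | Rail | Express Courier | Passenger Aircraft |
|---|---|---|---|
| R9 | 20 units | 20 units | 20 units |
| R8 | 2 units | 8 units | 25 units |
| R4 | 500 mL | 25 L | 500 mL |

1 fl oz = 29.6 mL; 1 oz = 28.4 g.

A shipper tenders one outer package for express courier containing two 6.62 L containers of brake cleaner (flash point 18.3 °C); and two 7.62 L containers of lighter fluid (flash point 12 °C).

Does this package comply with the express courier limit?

The brake cleaner has flash point 18.3 °C, which is ≤ 30 °C, so it is Code R4 (Flammable Liquid).
The lighter fluid has flash point 12 °C, which is ≤ 30 °C, so it is Code R4 (Flammable Liquid).
Code R4 net quantity: (two 6.62 L containers = 13.24 L) + (two 7.62 L containers = 15.24 L) = 28.48 L.
28.48 L exceeds the express courier limit of 25 L for Code R4.

No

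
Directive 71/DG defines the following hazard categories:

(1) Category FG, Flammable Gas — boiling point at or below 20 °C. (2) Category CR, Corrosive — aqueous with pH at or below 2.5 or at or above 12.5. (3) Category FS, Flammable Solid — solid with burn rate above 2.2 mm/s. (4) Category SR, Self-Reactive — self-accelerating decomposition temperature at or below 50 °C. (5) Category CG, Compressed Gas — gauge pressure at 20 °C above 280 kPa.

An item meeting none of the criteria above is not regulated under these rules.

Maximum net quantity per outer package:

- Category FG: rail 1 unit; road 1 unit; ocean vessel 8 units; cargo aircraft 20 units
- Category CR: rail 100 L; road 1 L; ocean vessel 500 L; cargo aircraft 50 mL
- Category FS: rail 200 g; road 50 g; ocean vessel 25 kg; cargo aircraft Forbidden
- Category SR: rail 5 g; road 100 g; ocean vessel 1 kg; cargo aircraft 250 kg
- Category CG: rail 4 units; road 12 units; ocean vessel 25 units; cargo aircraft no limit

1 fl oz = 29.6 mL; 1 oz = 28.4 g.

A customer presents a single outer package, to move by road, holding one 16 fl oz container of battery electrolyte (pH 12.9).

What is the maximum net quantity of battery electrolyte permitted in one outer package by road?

1 L

With pH 12.9 (≥ 12.5), the battery electrolyte falls in Category CR.
The road limit for Category CR is 1 L.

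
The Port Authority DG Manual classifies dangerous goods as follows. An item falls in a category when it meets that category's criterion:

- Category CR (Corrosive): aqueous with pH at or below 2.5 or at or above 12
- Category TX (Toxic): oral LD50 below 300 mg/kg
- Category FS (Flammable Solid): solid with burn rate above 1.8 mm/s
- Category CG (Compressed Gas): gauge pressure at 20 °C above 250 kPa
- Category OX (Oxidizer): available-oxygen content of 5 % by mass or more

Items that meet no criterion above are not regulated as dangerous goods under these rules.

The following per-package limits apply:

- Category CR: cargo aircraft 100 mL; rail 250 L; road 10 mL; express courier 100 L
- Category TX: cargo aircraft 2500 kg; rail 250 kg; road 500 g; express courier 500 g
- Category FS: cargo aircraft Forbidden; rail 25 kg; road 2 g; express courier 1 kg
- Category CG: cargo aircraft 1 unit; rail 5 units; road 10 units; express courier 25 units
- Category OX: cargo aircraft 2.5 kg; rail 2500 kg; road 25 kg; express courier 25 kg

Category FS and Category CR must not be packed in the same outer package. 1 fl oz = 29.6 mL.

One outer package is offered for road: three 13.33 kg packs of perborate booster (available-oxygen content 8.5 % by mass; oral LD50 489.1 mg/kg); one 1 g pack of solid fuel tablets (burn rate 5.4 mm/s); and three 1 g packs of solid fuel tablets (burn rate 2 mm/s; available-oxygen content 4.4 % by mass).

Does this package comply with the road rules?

No

The perborate booster has available-oxygen content 8.5 % by mass, which is ≥ 5 % by mass, so it is Category OX (Oxidizer).
Burn rate 5.4 mm/s meets the Category FS criterion (Flammable Solid), so the solid fuel tablets are Category FS.
Burn rate 2 mm/s meets the Category FS criterion (Flammable Solid), so the solid fuel tablets are Category FS.
Category OX quantity: three 13.33 kg packs = 39.99 kg.
39.99 kg > 25 kg (road limit, Category OX) — over the limit.
Total Category FS: 1 g + (three 1 g packs = 3 g) = 4 g.
4 g exceeds the road limit of 2 g for Category FS.
The segregation rule (Category FS with Category CR) does not apply to Category OX with Category FS.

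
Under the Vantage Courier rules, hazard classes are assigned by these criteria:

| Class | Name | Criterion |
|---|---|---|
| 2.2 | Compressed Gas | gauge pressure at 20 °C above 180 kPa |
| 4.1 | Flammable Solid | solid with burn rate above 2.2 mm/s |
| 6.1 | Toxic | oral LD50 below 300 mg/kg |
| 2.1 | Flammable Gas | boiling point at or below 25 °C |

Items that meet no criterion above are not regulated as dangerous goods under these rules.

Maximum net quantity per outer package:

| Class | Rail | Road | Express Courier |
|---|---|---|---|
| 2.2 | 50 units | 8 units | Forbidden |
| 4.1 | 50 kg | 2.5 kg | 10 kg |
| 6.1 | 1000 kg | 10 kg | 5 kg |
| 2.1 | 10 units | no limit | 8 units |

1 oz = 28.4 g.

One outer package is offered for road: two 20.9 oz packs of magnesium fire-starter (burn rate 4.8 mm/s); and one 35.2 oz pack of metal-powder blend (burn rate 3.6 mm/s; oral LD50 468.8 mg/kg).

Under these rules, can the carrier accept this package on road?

With burn rate 4.8 mm/s (> 2.2 mm/s), the magnesium fire-starter falls in Class 4.1.
Burn rate 3.6 mm/s meets the Class 4.1 criterion (Flammable Solid), so the metal-powder blend is Class 4.1.
Total Class 4.1: (two 20.9 oz packs = 1187.12 g) + (one 35.2 oz pack = 999.68 g) = 2186.8 g.
That is within the Class 4.1 road limit of 2.5 kg.

Yes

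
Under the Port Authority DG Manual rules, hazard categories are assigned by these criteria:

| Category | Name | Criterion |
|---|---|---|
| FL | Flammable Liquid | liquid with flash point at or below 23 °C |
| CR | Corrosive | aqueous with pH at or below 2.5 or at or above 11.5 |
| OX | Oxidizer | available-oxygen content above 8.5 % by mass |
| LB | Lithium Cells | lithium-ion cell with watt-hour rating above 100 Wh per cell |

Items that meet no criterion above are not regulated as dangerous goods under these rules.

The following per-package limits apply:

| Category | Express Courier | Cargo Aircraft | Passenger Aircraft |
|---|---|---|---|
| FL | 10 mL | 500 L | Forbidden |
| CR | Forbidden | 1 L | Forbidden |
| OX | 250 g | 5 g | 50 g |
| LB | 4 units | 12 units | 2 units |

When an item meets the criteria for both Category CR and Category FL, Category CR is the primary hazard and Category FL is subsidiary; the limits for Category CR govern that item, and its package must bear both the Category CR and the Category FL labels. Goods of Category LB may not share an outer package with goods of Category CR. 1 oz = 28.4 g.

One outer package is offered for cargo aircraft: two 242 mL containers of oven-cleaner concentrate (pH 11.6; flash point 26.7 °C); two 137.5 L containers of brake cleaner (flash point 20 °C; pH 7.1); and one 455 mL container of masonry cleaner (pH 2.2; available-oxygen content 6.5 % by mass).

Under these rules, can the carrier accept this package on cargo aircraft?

pH 11.6 meets the Category CR criterion (Corrosive), so the oven-cleaner concentrate is Category CR.
Brake cleaner: flash point 20 °C ≤ 23 °C → Category FL (Flammable Liquid).
The masonry cleaner has pH 2.2, which is ≤ 2.5, so it is Category CR (Corrosive).
Total Category CR: (two 242 mL containers = 484 mL) + 455 mL = 939 mL.
939 mL is within the cargo aircraft limit of 1 L for Category CR.
Category FL quantity: two 137.5 L containers = 275 L.
275 L ≤ 500 L (cargo aircraft limit, Category FL) — within limit.
The segregation rule (Category LB with Category CR) does not apply to Category CR with Category FL.
Every hazard category is within its cargo aircraft limit and no segregation rule is violated.

Yes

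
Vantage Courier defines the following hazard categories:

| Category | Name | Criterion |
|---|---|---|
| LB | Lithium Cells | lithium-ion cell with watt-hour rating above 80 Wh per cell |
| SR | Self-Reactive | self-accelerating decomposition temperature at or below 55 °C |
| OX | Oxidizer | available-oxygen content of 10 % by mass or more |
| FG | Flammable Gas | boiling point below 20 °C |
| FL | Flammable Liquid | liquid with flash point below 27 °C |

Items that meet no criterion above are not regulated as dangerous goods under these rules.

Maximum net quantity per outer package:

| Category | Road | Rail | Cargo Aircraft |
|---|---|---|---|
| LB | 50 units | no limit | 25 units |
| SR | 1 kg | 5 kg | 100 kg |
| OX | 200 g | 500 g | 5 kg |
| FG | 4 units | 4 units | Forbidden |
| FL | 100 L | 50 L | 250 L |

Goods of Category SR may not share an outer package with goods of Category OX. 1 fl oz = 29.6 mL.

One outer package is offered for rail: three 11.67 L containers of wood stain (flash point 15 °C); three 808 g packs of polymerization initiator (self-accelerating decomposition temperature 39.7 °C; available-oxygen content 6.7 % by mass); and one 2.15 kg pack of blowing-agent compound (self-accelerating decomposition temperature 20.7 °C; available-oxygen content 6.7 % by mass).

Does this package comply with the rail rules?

Yes

Wood stain: flash point 15 °C < 27 °C → Category FL (Flammable Liquid).
The polymerization initiator has self-accelerating decomposition temperature 39.7 °C, which is ≤ 55 °C, so it is Category SR (Self-Reactive).
With self-accelerating decomposition temperature 20.7 °C (≤ 55 °C), the blowing-agent compound falls in Category SR.
Total Category SR: (three 808 g packs = 2.424 kg) + 2.15 kg = 4.574 kg.
4.574 kg ≤ 5 kg (rail limit, Category SR) — within limit.
Category FL quantity: three 11.67 L containers = 35.01 L.
35.01 L is within the rail limit of 50 L for Category FL.
The segregation rule (Category SR with Category OX) does not apply to Category SR with Category FL.
Every hazard category is within its rail limit and no segregation rule is violated.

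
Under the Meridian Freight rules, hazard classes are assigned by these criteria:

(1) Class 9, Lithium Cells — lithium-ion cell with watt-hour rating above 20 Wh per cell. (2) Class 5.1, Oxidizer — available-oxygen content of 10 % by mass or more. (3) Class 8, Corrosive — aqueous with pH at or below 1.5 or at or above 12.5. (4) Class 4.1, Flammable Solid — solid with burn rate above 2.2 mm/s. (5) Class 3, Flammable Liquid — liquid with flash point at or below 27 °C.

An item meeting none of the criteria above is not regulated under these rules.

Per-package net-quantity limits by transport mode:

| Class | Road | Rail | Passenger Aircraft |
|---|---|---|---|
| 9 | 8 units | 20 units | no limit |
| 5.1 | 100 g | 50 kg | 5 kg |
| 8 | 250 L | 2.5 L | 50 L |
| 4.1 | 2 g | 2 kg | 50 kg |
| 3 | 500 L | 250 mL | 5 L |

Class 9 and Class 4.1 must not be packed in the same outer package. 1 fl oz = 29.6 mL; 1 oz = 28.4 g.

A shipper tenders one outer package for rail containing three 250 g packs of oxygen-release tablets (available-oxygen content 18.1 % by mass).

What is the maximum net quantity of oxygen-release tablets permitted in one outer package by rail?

Available-oxygen content 18.1 % by mass meets the Class 5.1 criterion (Oxidizer), so the oxygen-release tablets are Class 5.1.
The rail limit for Class 5.1 is 50 kg.

50 kg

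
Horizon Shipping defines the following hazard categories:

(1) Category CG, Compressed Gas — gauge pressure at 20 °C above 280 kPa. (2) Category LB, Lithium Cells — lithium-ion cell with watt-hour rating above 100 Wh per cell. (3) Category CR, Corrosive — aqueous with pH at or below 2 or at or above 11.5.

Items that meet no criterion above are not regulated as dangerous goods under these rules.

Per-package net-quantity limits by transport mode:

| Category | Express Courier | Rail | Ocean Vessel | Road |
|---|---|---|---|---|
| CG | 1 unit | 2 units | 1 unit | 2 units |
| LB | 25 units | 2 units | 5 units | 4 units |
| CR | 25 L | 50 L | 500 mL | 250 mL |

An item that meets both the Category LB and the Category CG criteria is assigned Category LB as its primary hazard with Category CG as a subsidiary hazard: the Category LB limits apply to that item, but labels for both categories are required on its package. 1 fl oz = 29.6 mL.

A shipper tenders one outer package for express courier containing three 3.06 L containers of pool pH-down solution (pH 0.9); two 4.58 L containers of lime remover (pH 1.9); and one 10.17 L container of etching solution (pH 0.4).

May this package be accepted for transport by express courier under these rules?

With pH 0.9 (≤ 2), the pool pH-down solution falls in Category CR.
The lime remover has pH 1.9, which is ≤ 2, so it is Category CR (Corrosive).
pH 0.4 meets the Category CR criterion (Corrosive), so the etching solution is Category CR.
Category CR net quantity: (three 3.06 L containers = 9.18 L) + (two 4.58 L containers = 9.16 L) + 10.17 L = 28.51 L.
28.51 L > 25 L (express courier limit, Category CR) — over the limit.

No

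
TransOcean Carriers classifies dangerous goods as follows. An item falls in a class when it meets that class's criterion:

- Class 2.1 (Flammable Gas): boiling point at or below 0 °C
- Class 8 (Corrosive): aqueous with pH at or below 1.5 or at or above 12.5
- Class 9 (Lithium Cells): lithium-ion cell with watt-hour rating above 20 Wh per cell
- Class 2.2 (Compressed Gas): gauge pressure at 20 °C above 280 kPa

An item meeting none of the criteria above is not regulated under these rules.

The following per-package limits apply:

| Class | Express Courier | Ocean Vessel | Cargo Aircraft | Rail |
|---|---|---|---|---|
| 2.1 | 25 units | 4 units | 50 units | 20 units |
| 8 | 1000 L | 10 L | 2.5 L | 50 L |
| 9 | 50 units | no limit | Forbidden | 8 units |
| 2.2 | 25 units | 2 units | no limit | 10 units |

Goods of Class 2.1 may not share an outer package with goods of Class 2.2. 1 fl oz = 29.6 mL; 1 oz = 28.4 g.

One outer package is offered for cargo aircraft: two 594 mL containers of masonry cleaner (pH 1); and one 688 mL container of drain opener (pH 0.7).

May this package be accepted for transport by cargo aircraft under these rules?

Yes

With pH 1 (≤ 1.5), the masonry cleaner falls in Class 8.
The drain opener has pH 0.7, which is ≤ 1.5, so it is Class 8 (Corrosive).
Total Class 8: (two 594 mL containers = 1.188 L) + 688 mL = 1.876 L.
1.876 L is within the cargo aircraft limit of 2.5 L for Class 8.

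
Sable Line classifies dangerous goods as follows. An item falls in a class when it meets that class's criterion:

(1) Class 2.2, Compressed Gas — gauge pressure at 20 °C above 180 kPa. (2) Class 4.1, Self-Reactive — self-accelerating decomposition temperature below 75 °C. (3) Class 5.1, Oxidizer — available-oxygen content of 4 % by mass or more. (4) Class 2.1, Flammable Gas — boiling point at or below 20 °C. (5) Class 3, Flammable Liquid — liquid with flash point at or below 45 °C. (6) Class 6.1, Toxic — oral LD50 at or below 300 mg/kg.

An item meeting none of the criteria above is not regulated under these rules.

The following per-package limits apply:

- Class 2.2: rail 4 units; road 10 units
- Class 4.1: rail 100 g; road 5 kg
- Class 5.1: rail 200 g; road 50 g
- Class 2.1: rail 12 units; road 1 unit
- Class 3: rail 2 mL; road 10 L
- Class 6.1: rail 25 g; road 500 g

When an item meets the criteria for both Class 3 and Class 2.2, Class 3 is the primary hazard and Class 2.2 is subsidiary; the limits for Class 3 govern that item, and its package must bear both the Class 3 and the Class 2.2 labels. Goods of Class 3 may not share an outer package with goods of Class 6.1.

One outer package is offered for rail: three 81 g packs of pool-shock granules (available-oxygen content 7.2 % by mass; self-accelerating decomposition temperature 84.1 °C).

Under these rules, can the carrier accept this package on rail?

The pool-shock granules have available-oxygen content 7.2 % by mass, which is ≥ 4 % by mass, so they are Class 5.1 (Oxidizer).
Class 5.1 quantity: three 81 g packs = 243 g.
That exceeds the Class 5.1 rail limit of 200 g.

No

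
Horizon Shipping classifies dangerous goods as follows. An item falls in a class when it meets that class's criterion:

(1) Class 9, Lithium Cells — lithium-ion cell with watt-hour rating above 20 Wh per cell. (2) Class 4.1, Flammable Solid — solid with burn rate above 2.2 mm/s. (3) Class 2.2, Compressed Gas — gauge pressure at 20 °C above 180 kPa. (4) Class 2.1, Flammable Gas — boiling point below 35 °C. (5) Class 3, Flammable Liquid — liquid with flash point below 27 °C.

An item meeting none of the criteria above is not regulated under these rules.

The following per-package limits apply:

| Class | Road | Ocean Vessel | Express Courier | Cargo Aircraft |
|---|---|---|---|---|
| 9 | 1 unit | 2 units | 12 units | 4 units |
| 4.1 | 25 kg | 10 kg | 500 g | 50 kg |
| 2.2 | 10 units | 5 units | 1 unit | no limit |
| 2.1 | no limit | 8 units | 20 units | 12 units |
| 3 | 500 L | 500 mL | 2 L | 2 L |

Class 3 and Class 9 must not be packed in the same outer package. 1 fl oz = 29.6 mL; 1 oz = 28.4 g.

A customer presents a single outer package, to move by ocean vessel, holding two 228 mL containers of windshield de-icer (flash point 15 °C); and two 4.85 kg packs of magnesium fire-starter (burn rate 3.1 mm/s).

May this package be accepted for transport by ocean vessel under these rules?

Flash point 15 °C meets the Class 3 criterion (Flammable Liquid), so the windshield de-icer is Class 3.
Burn rate 3.1 mm/s meets the Class 4.1 criterion (Flammable Solid), so the magnesium fire-starter is Class 4.1.
Class 3 quantity: two 228 mL containers = 456 mL.
That is within the Class 3 ocean vessel limit of 500 mL.
Class 4.1 quantity: two 4.85 kg packs = 9.7 kg.
That is within the Class 4.1 ocean vessel limit of 10 kg.
The segregation rule (Class 3 with Class 9) does not apply to Class 3 with Class 4.1.
Every hazard class is within its ocean vessel limit and no segregation rule is violated.

Yes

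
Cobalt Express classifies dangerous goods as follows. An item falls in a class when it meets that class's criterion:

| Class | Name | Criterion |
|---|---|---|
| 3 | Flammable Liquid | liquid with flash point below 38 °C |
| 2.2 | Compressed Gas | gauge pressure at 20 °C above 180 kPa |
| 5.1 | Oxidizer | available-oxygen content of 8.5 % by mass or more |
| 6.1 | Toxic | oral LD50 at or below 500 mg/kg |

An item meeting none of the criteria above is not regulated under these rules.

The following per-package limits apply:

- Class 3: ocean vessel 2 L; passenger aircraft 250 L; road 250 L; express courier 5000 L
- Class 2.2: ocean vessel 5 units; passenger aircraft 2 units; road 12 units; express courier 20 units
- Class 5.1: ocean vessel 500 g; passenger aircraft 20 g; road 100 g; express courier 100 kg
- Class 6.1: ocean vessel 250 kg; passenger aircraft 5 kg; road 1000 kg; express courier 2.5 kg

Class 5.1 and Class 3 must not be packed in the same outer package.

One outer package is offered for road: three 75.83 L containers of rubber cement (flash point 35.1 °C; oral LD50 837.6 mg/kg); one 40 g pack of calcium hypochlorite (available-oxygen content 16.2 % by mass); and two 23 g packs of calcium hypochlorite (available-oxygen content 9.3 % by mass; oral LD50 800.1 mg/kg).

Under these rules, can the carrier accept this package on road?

Rubber cement: flash point 35.1 °C < 38 °C → Class 3 (Flammable Liquid).
The calcium hypochlorite has available-oxygen content 16.2 % by mass, which is ≥ 8.5 % by mass, so it is Class 5.1 (Oxidizer).
Available-oxygen content 9.3 % by mass meets the Class 5.1 criterion (Oxidizer), so the calcium hypochlorite is Class 5.1.
Total Class 5.1: 40 g + (two 23 g packs = 46 g) = 86 g.
86 g ≤ 100 g (road limit, Class 5.1) — within limit.
Class 3 quantity: three 75.83 L containers = 227.49 L.
227.49 L is within the road limit of 250 L for Class 3.
Class 5.1 and Class 3 may not share an outer package.

No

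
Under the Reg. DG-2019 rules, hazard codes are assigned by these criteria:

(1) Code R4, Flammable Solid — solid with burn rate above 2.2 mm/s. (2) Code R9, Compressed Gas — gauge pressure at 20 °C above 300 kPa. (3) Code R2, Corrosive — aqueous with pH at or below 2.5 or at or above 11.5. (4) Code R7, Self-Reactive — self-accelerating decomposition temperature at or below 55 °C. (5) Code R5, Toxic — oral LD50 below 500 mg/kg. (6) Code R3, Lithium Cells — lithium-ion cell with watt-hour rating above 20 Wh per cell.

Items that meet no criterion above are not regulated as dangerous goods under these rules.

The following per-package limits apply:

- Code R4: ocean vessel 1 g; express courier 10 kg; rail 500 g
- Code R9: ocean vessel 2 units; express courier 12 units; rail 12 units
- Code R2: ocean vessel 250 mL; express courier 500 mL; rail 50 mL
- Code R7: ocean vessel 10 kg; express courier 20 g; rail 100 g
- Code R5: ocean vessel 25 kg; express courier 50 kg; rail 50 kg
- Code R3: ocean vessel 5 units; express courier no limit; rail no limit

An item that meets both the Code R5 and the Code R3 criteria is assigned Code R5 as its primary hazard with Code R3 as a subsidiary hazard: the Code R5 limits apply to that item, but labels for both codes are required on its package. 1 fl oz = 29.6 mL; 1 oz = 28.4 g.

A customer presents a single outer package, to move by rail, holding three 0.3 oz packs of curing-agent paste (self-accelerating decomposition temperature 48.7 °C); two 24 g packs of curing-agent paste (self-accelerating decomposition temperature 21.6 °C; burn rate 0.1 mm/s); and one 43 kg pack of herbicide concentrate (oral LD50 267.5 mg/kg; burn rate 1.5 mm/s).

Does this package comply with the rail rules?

Yes

Curing-agent paste: self-accelerating decomposition temperature 48.7 °C ≤ 55 °C → Code R7 (Self-Reactive).
With self-accelerating decomposition temperature 21.6 °C (≤ 55 °C), the curing-agent paste falls in Code R7.
The herbicide concentrate has oral LD50 267.5 mg/kg, which is < 500 mg/kg, so it is Code R5 (Toxic).
Code R7 net quantity: (three 0.3 oz packs = 25.56 g) + (two 24 g packs = 48 g) = 73.56 g.
73.56 g ≤ 100 g (rail limit, Code R7) — within limit.
Code R5 quantity: 43 kg.
That is within the Code R5 rail limit of 50 kg.
Every hazard code is within its rail limit and no segregation rule is violated.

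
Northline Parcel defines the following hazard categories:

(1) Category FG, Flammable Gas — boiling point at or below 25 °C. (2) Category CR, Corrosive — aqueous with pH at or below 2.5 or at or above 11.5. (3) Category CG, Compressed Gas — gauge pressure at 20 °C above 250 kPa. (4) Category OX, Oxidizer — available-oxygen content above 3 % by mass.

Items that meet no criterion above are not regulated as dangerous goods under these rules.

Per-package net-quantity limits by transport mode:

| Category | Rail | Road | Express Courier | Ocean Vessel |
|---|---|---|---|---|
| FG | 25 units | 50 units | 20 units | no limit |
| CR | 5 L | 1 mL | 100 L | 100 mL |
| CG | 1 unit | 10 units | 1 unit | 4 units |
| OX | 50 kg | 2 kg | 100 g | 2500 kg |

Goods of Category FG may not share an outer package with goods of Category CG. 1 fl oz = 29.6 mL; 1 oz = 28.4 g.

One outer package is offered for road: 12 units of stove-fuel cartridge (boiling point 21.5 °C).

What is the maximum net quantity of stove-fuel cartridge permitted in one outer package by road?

The stove-fuel cartridge has boiling point 21.5 °C, which is ≤ 25 °C, so it is Category FG (Flammable Gas).
The road limit for Category FG is 50 units.

50 units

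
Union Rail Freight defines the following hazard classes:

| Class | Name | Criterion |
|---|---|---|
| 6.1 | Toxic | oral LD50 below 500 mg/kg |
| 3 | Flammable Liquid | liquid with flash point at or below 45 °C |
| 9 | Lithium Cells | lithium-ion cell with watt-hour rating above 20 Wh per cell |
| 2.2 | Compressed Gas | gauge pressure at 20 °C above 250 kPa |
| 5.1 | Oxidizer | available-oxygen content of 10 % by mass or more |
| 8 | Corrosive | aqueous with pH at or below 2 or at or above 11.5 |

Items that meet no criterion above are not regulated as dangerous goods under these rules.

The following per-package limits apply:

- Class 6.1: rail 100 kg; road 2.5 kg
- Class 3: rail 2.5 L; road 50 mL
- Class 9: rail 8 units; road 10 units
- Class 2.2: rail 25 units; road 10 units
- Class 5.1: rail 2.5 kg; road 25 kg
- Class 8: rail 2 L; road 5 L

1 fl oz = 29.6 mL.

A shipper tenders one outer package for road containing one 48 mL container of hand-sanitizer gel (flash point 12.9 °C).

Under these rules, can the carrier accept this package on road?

Flash point 12.9 °C meets the Class 3 criterion (Flammable Liquid), so the hand-sanitizer gel is Class 3.
Class 3 quantity: 48 mL.
48 mL ≤ 50 mL (road limit, Class 3) — within limit.

Yes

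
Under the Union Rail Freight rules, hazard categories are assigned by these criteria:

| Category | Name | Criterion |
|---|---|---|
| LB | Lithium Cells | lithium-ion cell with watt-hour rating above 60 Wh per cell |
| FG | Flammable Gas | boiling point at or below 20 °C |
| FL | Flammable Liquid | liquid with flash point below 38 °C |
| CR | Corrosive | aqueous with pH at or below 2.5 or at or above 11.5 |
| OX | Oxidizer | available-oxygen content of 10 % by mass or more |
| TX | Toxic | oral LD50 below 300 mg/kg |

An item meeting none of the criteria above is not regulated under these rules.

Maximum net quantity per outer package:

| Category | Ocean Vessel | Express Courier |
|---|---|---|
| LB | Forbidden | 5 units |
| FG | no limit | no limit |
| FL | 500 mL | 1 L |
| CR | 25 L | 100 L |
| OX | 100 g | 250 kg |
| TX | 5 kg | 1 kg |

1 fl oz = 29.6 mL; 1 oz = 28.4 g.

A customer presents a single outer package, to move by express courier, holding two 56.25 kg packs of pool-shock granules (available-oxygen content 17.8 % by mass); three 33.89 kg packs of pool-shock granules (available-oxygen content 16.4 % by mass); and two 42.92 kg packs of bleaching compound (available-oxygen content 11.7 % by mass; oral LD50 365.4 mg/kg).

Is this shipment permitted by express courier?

No

Pool-shock granules: available-oxygen content 17.8 % by mass ≥ 10 % by mass → Category OX (Oxidizer).
Pool-shock granules: available-oxygen content 16.4 % by mass ≥ 10 % by mass → Category OX (Oxidizer).
Bleaching compound: available-oxygen content 11.7 % by mass ≥ 10 % by mass → Category OX (Oxidizer).
Category OX net quantity: (two 56.25 kg packs = 112.5 kg) + (three 33.89 kg packs = 101.67 kg) + (two 42.92 kg packs = 85.84 kg) = 300.01 kg.
300.01 kg exceeds the express courier limit of 250 kg for Category OX.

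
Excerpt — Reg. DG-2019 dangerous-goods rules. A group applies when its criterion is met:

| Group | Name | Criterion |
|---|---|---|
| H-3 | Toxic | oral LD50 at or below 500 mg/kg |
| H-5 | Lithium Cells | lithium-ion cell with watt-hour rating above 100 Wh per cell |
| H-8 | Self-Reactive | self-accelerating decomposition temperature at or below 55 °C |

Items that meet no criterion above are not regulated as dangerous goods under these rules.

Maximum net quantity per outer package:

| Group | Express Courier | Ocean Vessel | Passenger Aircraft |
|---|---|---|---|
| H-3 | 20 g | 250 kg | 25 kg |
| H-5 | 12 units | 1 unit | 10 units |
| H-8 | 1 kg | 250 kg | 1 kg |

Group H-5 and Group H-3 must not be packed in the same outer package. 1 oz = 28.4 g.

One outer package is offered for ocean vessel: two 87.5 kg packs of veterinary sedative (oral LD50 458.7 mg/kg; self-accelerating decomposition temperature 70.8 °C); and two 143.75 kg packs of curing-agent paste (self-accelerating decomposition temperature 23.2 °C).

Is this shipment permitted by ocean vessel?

Veterinary sedative: oral LD50 458.7 mg/kg ≤ 500 mg/kg → Group H-3 (Toxic).
Self-accelerating decomposition temperature 23.2 °C meets the Group H-8 criterion (Self-Reactive), so the curing-agent paste is Group H-8.
Group H-8 quantity: two 143.75 kg packs = 287.5 kg.
287.5 kg > 250 kg (ocean vessel limit, Group H-8) — over the limit.
Group H-3 quantity: two 87.5 kg packs = 175 kg.
175 kg is within the ocean vessel limit of 250 kg for Group H-3.
The segregation rule (Group H-5 with Group H-3) does not apply to Group H-8 with Group H-3.

No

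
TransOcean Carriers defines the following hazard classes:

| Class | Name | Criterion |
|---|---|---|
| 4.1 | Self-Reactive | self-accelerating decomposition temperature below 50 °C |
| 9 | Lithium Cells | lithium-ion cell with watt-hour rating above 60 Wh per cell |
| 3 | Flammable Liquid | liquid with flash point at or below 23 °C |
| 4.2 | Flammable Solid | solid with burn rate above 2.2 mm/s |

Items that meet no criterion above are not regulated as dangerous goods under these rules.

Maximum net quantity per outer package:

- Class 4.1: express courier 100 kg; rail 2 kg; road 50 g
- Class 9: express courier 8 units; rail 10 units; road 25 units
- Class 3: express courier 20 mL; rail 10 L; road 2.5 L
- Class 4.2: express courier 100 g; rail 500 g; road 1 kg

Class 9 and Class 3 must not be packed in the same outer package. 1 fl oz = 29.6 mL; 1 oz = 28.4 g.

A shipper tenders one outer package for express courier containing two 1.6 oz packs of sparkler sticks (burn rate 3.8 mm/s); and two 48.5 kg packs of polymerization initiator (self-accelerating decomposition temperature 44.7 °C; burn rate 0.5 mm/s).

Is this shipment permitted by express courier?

Yes

The sparkler sticks have burn rate 3.8 mm/s, which is > 2.2 mm/s, so they are Class 4.2 (Flammable Solid).
The polymerization initiator has self-accelerating decomposition temperature 44.7 °C, which is < 50 °C, so it is Class 4.1 (Self-Reactive).
Class 4.1 quantity: two 48.5 kg packs = 97 kg.
That is within the Class 4.1 express courier limit of 100 kg.
Class 4.2 quantity: two 1.6 oz packs = 90.88 g.
90.88 g is within the express courier limit of 100 g for Class 4.2.
The segregation rule (Class 9 with Class 3) does not apply to Class 4.1 with Class 4.2.
Every hazard class is within its express courier limit and no segregation rule is violated.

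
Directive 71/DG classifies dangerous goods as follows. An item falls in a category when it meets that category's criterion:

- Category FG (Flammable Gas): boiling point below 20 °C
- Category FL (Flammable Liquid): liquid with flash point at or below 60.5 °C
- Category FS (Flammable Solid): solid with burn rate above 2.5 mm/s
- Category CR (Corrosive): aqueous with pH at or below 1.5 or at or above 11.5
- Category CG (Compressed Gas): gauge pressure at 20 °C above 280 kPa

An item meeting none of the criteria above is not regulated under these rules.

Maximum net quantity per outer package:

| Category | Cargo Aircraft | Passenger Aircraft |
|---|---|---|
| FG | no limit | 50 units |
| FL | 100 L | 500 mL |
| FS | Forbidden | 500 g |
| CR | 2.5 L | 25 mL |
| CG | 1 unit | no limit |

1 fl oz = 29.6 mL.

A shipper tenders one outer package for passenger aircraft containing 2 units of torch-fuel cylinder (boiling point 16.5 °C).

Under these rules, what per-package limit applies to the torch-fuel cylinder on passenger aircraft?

Torch-fuel cylinder: boiling point 16.5 °C < 20 °C → Category FG (Flammable Gas).
The passenger aircraft limit for Category FG is 50 units.

50 units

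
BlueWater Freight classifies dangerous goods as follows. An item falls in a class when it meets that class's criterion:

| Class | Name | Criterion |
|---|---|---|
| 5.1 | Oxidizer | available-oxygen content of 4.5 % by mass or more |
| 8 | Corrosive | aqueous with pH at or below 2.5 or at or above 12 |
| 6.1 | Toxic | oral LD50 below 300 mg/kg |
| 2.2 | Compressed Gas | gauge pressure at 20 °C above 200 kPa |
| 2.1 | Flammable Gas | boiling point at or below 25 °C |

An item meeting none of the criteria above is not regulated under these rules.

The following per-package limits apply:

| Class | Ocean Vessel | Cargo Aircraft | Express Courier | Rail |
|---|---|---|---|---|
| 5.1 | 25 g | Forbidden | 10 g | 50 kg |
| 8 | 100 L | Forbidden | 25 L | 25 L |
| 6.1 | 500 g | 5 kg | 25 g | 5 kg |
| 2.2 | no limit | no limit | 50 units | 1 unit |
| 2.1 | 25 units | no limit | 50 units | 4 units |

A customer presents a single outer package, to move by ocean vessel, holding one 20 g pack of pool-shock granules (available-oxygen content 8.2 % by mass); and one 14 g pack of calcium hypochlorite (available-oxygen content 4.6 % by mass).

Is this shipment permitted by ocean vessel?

Pool-shock granules: available-oxygen content 8.2 % by mass ≥ 4.5 % by mass → Class 5.1 (Oxidizer).
With available-oxygen content 4.6 % by mass (≥ 4.5 % by mass), the calcium hypochlorite falls in Class 5.1.
Total Class 5.1: 20 g + 14 g = 34 g.
34 g exceeds the ocean vessel limit of 25 g for Class 5.1.

No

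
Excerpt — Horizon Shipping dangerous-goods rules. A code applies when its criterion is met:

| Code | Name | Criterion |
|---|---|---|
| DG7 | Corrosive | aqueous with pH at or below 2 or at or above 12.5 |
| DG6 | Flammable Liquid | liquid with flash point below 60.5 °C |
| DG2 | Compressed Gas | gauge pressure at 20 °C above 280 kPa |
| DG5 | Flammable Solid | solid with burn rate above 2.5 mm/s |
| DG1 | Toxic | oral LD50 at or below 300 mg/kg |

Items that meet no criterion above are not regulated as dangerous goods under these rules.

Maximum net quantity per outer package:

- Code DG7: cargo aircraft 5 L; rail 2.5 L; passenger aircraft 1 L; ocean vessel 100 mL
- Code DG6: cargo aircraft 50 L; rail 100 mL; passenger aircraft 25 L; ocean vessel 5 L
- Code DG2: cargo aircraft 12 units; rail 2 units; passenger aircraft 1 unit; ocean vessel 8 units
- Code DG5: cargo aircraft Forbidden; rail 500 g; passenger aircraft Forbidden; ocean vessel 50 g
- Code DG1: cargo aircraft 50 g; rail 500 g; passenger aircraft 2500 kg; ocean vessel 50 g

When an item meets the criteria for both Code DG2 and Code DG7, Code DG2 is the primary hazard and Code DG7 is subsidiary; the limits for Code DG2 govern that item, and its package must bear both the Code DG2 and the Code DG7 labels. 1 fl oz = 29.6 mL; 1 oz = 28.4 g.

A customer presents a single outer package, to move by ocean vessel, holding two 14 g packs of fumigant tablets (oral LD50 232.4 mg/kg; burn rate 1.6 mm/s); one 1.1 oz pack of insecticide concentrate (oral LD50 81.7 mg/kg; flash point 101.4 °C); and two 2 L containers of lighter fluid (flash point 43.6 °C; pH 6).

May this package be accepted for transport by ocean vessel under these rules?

No

Oral LD50 232.4 mg/kg meets the Code DG1 criterion (Toxic), so the fumigant tablets are Code DG1.
Oral LD50 81.7 mg/kg meets the Code DG1 criterion (Toxic), so the insecticide concentrate is Code DG1.
Flash point 43.6 °C meets the Code DG6 criterion (Flammable Liquid), so the lighter fluid is Code DG6.
Total Code DG1: (two 14 g packs = 28 g) + (one 1.1 oz pack = 31.24 g) = 59.24 g.
59.24 g exceeds the ocean vessel limit of 50 g for Code DG1.
Code DG6 quantity: two 2 L containers = 4 L.
4 L is within the ocean vessel limit of 5 L for Code DG6.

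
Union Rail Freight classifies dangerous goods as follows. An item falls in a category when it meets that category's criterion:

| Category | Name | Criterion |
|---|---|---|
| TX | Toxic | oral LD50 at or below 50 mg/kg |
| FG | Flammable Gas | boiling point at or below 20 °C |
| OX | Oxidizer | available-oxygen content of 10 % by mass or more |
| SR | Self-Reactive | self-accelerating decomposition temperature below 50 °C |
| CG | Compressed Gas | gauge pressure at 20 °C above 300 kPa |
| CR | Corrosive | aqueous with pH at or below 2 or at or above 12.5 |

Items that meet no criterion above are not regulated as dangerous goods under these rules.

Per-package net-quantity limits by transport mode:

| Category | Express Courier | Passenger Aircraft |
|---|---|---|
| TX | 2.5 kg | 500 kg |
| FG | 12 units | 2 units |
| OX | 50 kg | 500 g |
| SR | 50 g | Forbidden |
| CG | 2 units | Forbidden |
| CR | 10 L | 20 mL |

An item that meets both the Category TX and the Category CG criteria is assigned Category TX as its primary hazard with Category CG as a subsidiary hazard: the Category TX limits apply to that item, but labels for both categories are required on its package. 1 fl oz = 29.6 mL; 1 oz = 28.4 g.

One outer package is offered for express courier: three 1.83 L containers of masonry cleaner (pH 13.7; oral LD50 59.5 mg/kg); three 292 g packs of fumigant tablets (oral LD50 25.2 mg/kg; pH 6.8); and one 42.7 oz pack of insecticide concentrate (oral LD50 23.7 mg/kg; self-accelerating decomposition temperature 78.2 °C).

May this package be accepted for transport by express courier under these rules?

Yes

With pH 13.7 (≥ 12.5), the masonry cleaner falls in Category CR.
Fumigant tablets: oral LD50 25.2 mg/kg ≤ 50 mg/kg → Category TX (Toxic).
Oral LD50 23.7 mg/kg meets the Category TX criterion (Toxic), so the insecticide concentrate is Category TX.
Category CR quantity: three 1.83 L containers = 5.49 L.
That is within the Category CR express courier limit of 10 L.
Total Category TX: (three 292 g packs = 876 g) + (one 42.7 oz pack = 1212.68 g) = 2088.68 g.
That is within the Category TX express courier limit of 2.5 kg.
Every hazard category is within its express courier limit and no segregation rule is violated.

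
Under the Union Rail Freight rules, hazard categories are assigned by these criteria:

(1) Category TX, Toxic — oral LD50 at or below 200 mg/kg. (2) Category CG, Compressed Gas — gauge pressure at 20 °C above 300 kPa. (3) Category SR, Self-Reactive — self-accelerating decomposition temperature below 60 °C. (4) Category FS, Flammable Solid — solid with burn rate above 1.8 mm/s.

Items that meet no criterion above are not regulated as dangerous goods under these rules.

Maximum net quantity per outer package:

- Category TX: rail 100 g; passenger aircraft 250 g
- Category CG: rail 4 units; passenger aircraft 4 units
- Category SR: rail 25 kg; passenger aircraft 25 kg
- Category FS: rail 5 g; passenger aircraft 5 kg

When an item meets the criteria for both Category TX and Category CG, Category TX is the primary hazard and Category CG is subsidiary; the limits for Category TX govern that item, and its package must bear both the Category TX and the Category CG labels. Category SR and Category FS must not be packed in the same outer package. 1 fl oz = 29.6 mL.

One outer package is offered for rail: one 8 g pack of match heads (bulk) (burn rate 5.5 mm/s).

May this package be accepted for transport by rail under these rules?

The match heads (bulk) have burn rate 5.5 mm/s, which is > 1.8 mm/s, so they are Category FS (Flammable Solid).
Category FS quantity: 8 g.
That exceeds the Category FS rail limit of 5 g.

No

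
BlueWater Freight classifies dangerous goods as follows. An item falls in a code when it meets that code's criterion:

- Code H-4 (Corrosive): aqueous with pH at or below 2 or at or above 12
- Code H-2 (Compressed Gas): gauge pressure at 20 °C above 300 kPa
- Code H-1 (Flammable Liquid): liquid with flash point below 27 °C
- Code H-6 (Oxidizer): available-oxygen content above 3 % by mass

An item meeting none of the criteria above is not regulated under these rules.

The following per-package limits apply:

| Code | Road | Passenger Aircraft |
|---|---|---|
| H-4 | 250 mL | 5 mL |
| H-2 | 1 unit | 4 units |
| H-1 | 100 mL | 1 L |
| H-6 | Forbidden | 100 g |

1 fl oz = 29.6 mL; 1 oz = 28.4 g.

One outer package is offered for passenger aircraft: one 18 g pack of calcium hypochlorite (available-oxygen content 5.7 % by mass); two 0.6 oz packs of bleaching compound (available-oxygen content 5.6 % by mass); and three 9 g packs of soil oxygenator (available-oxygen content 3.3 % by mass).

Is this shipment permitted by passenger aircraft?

Yes

The calcium hypochlorite has available-oxygen content 5.7 % by mass, which is > 3 % by mass, so it is Code H-6 (Oxidizer).
Bleaching compound: available-oxygen content 5.6 % by mass > 3 % by mass → Code H-6 (Oxidizer).
Available-oxygen content 3.3 % by mass meets the Code H-6 criterion (Oxidizer), so the soil oxygenator is Code H-6.
Code H-6 net quantity: 18 g + (two 0.6 oz packs = 34.08 g) + (three 9 g packs = 27 g) = 79.08 g.
79.08 g ≤ 100 g (passenger aircraft limit, Code H-6) — within limit.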